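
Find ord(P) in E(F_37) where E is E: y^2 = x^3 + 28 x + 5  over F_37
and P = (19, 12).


Compute successive multiples of P until we hit O:
  1P = (19, 12)
  2P = (29, 3)
  3P = (22, 24)
  4P = (12, 16)
  5P = (32, 6)
  6P = (30, 13)
  7P = (14, 12)
  8P = (4, 25)
  ... (continuing to 37P)
  37P = O

ord(P) = 37


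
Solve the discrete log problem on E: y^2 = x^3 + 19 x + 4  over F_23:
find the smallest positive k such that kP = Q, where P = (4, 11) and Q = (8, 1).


Enumerate multiples of P until we hit Q = (8, 1):
  1P = (4, 11)
  2P = (19, 5)
  3P = (2, 2)
  4P = (20, 9)
  5P = (8, 1)
Match found at i = 5.

k = 5


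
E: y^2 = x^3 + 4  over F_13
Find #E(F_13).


For each x in F_13, count y with y^2 = x^3 + 0 x + 4 mod 13:
  x = 0: RHS = 4, y in [2, 11]  -> 2 point(s)
  x = 2: RHS = 12, y in [5, 8]  -> 2 point(s)
  x = 4: RHS = 3, y in [4, 9]  -> 2 point(s)
  x = 5: RHS = 12, y in [5, 8]  -> 2 point(s)
  x = 6: RHS = 12, y in [5, 8]  -> 2 point(s)
  x = 7: RHS = 9, y in [3, 10]  -> 2 point(s)
  x = 8: RHS = 9, y in [3, 10]  -> 2 point(s)
  x = 10: RHS = 3, y in [4, 9]  -> 2 point(s)
  x = 11: RHS = 9, y in [3, 10]  -> 2 point(s)
  x = 12: RHS = 3, y in [4, 9]  -> 2 point(s)
Affine points: 20. Add the point at infinity: total = 21.

#E(F_13) = 21


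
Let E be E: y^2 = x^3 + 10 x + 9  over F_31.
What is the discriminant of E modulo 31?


4 a^3 + 27 b^2 = 4*10^3 + 27*9^2 = 4000 + 2187 = 6187
Delta = -16 * (6187) = -98992
Delta mod 31 = 22

Delta = 22 (mod 31)


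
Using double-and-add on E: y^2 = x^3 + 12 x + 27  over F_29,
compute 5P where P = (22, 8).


k = 5 = 101_2 (binary, LSB first: 101)
Double-and-add from P = (22, 8):
  bit 0 = 1: acc = O + (22, 8) = (22, 8)
  bit 1 = 0: acc unchanged = (22, 8)
  bit 2 = 1: acc = (22, 8) + (10, 25) = (27, 16)

5P = (27, 16)


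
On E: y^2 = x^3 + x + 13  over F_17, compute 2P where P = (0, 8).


Doubling: s = (3 x1^2 + a) / (2 y1)
s = (3*0^2 + 1) / (2*8) mod 17 = 16
x3 = s^2 - 2 x1 mod 17 = 16^2 - 2*0 = 1
y3 = s (x1 - x3) - y1 mod 17 = 16 * (0 - 1) - 8 = 10

2P = (1, 10)


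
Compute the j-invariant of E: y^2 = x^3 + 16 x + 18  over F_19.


Delta = -16(4 a^3 + 27 b^2) mod 19 = 4
-1728 * (4 a)^3 = -1728 * (4*16)^3 mod 19 = 1
j = 1 * 4^(-1) mod 19 = 5

j = 5 (mod 19)


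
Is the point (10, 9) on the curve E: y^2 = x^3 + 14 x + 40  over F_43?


Check whether y^2 = x^3 + 14 x + 40 (mod 43) for (x, y) = (10, 9).
LHS: y^2 = 9^2 mod 43 = 38
RHS: x^3 + 14 x + 40 = 10^3 + 14*10 + 40 mod 43 = 19
LHS != RHS

No, not on the curve


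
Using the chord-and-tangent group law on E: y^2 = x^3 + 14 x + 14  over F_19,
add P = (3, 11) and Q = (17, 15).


P != Q, so use the chord formula.
s = (y2 - y1) / (x2 - x1) = (4) / (14) mod 19 = 3
x3 = s^2 - x1 - x2 mod 19 = 3^2 - 3 - 17 = 8
y3 = s (x1 - x3) - y1 mod 19 = 3 * (3 - 8) - 11 = 12

P + Q = (8, 12)


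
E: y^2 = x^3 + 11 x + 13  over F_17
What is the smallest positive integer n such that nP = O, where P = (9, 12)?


Compute successive multiples of P until we hit O:
  1P = (9, 12)
  2P = (7, 12)
  3P = (1, 5)
  4P = (16, 1)
  5P = (8, 1)
  6P = (2, 14)
  7P = (4, 6)
  8P = (0, 9)
  ... (continuing to 22P)
  22P = O

ord(P) = 22


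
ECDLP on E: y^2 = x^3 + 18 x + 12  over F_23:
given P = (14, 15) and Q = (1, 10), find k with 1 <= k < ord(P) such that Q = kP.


Enumerate multiples of P until we hit Q = (1, 10):
  1P = (14, 15)
  2P = (1, 13)
  3P = (20, 0)
  4P = (1, 10)
Match found at i = 4.

k = 4


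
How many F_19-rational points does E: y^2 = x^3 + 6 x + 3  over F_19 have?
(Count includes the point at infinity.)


For each x in F_19, count y with y^2 = x^3 + 6 x + 3 mod 19:
  x = 2: RHS = 4, y in [2, 17]  -> 2 point(s)
  x = 5: RHS = 6, y in [5, 14]  -> 2 point(s)
  x = 9: RHS = 7, y in [8, 11]  -> 2 point(s)
  x = 12: RHS = 17, y in [6, 13]  -> 2 point(s)
  x = 13: RHS = 17, y in [6, 13]  -> 2 point(s)
  x = 14: RHS = 0, y in [0]  -> 1 point(s)
Affine points: 11. Add the point at infinity: total = 12.

#E(F_19) = 12


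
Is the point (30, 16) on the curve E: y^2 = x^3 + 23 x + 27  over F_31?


Check whether y^2 = x^3 + 23 x + 27 (mod 31) for (x, y) = (30, 16).
LHS: y^2 = 16^2 mod 31 = 8
RHS: x^3 + 23 x + 27 = 30^3 + 23*30 + 27 mod 31 = 3
LHS != RHS

No, not on the curve


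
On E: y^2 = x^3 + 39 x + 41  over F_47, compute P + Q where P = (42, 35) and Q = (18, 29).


P != Q, so use the chord formula.
s = (y2 - y1) / (x2 - x1) = (41) / (23) mod 47 = 12
x3 = s^2 - x1 - x2 mod 47 = 12^2 - 42 - 18 = 37
y3 = s (x1 - x3) - y1 mod 47 = 12 * (42 - 37) - 35 = 25

P + Q = (37, 25)


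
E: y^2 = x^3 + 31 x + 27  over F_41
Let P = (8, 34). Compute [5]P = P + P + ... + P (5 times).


k = 5 = 101_2 (binary, LSB first: 101)
Double-and-add from P = (8, 34):
  bit 0 = 1: acc = O + (8, 34) = (8, 34)
  bit 1 = 0: acc unchanged = (8, 34)
  bit 2 = 1: acc = (8, 34) + (1, 10) = (22, 0)

5P = (22, 0)


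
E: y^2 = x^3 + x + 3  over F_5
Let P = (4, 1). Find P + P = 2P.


Doubling: s = (3 x1^2 + a) / (2 y1)
s = (3*4^2 + 1) / (2*1) mod 5 = 2
x3 = s^2 - 2 x1 mod 5 = 2^2 - 2*4 = 1
y3 = s (x1 - x3) - y1 mod 5 = 2 * (4 - 1) - 1 = 0

2P = (1, 0)


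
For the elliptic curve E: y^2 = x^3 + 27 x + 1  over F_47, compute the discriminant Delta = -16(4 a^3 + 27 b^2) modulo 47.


4 a^3 + 27 b^2 = 4*27^3 + 27*1^2 = 78732 + 27 = 78759
Delta = -16 * (78759) = -1260144
Delta mod 47 = 20

Delta = 20 (mod 47)


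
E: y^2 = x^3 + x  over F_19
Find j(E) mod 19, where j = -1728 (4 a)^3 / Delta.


Delta = -16(4 a^3 + 27 b^2) mod 19 = 12
-1728 * (4 a)^3 = -1728 * (4*1)^3 mod 19 = 7
j = 7 * 12^(-1) mod 19 = 18

j = 18 (mod 19)


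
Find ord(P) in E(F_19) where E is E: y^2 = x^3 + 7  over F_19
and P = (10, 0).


Compute successive multiples of P until we hit O:
  1P = (10, 0)
  2P = O

ord(P) = 2


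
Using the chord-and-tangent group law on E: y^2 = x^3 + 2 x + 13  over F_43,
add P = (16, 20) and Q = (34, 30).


P != Q, so use the chord formula.
s = (y2 - y1) / (x2 - x1) = (10) / (18) mod 43 = 34
x3 = s^2 - x1 - x2 mod 43 = 34^2 - 16 - 34 = 31
y3 = s (x1 - x3) - y1 mod 43 = 34 * (16 - 31) - 20 = 29

P + Q = (31, 29)


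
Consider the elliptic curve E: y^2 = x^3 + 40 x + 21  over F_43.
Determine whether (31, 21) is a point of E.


Check whether y^2 = x^3 + 40 x + 21 (mod 43) for (x, y) = (31, 21).
LHS: y^2 = 21^2 mod 43 = 11
RHS: x^3 + 40 x + 21 = 31^3 + 40*31 + 21 mod 43 = 6
LHS != RHS

No, not on the curve


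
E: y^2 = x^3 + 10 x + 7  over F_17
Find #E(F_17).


For each x in F_17, count y with y^2 = x^3 + 10 x + 7 mod 17:
  x = 1: RHS = 1, y in [1, 16]  -> 2 point(s)
  x = 2: RHS = 1, y in [1, 16]  -> 2 point(s)
  x = 3: RHS = 13, y in [8, 9]  -> 2 point(s)
  x = 4: RHS = 9, y in [3, 14]  -> 2 point(s)
  x = 8: RHS = 4, y in [2, 15]  -> 2 point(s)
  x = 10: RHS = 2, y in [6, 11]  -> 2 point(s)
  x = 12: RHS = 2, y in [6, 11]  -> 2 point(s)
  x = 14: RHS = 1, y in [1, 16]  -> 2 point(s)
  x = 15: RHS = 13, y in [8, 9]  -> 2 point(s)
  x = 16: RHS = 13, y in [8, 9]  -> 2 point(s)
Affine points: 20. Add the point at infinity: total = 21.

#E(F_17) = 21


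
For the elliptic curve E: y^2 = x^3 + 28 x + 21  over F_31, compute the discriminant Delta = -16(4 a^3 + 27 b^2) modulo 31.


4 a^3 + 27 b^2 = 4*28^3 + 27*21^2 = 87808 + 11907 = 99715
Delta = -16 * (99715) = -1595440
Delta mod 31 = 6

Delta = 6 (mod 31)


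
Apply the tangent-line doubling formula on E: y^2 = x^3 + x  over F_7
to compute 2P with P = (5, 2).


Doubling: s = (3 x1^2 + a) / (2 y1)
s = (3*5^2 + 1) / (2*2) mod 7 = 5
x3 = s^2 - 2 x1 mod 7 = 5^2 - 2*5 = 1
y3 = s (x1 - x3) - y1 mod 7 = 5 * (5 - 1) - 2 = 4

2P = (1, 4)


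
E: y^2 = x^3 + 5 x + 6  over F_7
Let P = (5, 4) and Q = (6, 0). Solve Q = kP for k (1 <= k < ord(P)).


Enumerate multiples of P until we hit Q = (6, 0):
  1P = (5, 4)
  2P = (6, 0)
Match found at i = 2.

k = 2


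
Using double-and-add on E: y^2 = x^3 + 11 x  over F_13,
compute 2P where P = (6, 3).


k = 2 = 10_2 (binary, LSB first: 01)
Double-and-add from P = (6, 3):
  bit 0 = 0: acc unchanged = O
  bit 1 = 1: acc = O + (4, 2) = (4, 2)

2P = (4, 2)


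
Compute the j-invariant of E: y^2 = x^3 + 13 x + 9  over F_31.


Delta = -16(4 a^3 + 27 b^2) mod 31 = 15
-1728 * (4 a)^3 = -1728 * (4*13)^3 mod 31 = 29
j = 29 * 15^(-1) mod 31 = 4

j = 4 (mod 31)


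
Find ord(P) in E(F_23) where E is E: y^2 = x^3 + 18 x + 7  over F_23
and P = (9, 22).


Compute successive multiples of P until we hit O:
  1P = (9, 22)
  2P = (21, 3)
  3P = (11, 8)
  4P = (6, 3)
  5P = (20, 8)
  6P = (19, 20)
  7P = (7, 19)
  8P = (15, 15)
  ... (continuing to 22P)
  22P = O

ord(P) = 22


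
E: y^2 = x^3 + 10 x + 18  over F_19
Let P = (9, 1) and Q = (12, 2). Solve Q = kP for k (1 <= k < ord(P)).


Enumerate multiples of P until we hit Q = (12, 2):
  1P = (9, 1)
  2P = (10, 15)
  3P = (6, 3)
  4P = (15, 3)
  5P = (12, 17)
  6P = (18, 8)
  7P = (17, 16)
  8P = (17, 3)
  9P = (18, 11)
  10P = (12, 2)
Match found at i = 10.

k = 10


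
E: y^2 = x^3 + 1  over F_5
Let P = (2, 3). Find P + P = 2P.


Doubling: s = (3 x1^2 + a) / (2 y1)
s = (3*2^2 + 0) / (2*3) mod 5 = 2
x3 = s^2 - 2 x1 mod 5 = 2^2 - 2*2 = 0
y3 = s (x1 - x3) - y1 mod 5 = 2 * (2 - 0) - 3 = 1

2P = (0, 1)


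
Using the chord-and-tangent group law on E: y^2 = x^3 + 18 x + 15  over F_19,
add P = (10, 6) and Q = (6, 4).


P != Q, so use the chord formula.
s = (y2 - y1) / (x2 - x1) = (17) / (15) mod 19 = 10
x3 = s^2 - x1 - x2 mod 19 = 10^2 - 10 - 6 = 8
y3 = s (x1 - x3) - y1 mod 19 = 10 * (10 - 8) - 6 = 14

P + Q = (8, 14)


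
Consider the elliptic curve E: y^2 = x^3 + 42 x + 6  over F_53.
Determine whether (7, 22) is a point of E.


Check whether y^2 = x^3 + 42 x + 6 (mod 53) for (x, y) = (7, 22).
LHS: y^2 = 22^2 mod 53 = 7
RHS: x^3 + 42 x + 6 = 7^3 + 42*7 + 6 mod 53 = 7
LHS = RHS

Yes, on the curve


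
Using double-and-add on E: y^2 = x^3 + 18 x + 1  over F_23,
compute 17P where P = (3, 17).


k = 17 = 10001_2 (binary, LSB first: 10001)
Double-and-add from P = (3, 17):
  bit 0 = 1: acc = O + (3, 17) = (3, 17)
  bit 1 = 0: acc unchanged = (3, 17)
  bit 2 = 0: acc unchanged = (3, 17)
  bit 3 = 0: acc unchanged = (3, 17)
  bit 4 = 1: acc = (3, 17) + (9, 15) = (6, 7)

17P = (6, 7)


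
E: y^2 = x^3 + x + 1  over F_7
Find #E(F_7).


For each x in F_7, count y with y^2 = x^3 + 1 x + 1 mod 7:
  x = 0: RHS = 1, y in [1, 6]  -> 2 point(s)
  x = 2: RHS = 4, y in [2, 5]  -> 2 point(s)
Affine points: 4. Add the point at infinity: total = 5.

#E(F_7) = 5


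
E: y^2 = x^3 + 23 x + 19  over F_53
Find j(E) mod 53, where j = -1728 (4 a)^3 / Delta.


Delta = -16(4 a^3 + 27 b^2) mod 53 = 15
-1728 * (4 a)^3 = -1728 * (4*23)^3 mod 53 = 40
j = 40 * 15^(-1) mod 53 = 38

j = 38 (mod 53)


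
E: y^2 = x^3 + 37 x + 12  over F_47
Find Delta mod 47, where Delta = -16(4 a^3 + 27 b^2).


4 a^3 + 27 b^2 = 4*37^3 + 27*12^2 = 202612 + 3888 = 206500
Delta = -16 * (206500) = -3304000
Delta mod 47 = 6

Delta = 6 (mod 47)


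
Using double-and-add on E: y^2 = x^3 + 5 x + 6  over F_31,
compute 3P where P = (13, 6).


k = 3 = 11_2 (binary, LSB first: 11)
Double-and-add from P = (13, 6):
  bit 0 = 1: acc = O + (13, 6) = (13, 6)
  bit 1 = 1: acc = (13, 6) + (24, 0) = (13, 25)

3P = (13, 25)


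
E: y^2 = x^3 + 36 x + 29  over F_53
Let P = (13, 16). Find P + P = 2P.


Doubling: s = (3 x1^2 + a) / (2 y1)
s = (3*13^2 + 36) / (2*16) mod 53 = 12
x3 = s^2 - 2 x1 mod 53 = 12^2 - 2*13 = 12
y3 = s (x1 - x3) - y1 mod 53 = 12 * (13 - 12) - 16 = 49

2P = (12, 49)


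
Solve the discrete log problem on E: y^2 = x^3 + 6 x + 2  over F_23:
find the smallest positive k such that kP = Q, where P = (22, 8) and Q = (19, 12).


Enumerate multiples of P until we hit Q = (19, 12):
  1P = (22, 8)
  2P = (6, 1)
  3P = (19, 12)
Match found at i = 3.

k = 3


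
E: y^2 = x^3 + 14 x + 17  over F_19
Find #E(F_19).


For each x in F_19, count y with y^2 = x^3 + 14 x + 17 mod 19:
  x = 0: RHS = 17, y in [6, 13]  -> 2 point(s)
  x = 4: RHS = 4, y in [2, 17]  -> 2 point(s)
  x = 9: RHS = 17, y in [6, 13]  -> 2 point(s)
  x = 10: RHS = 17, y in [6, 13]  -> 2 point(s)
  x = 11: RHS = 1, y in [1, 18]  -> 2 point(s)
  x = 15: RHS = 11, y in [7, 12]  -> 2 point(s)
  x = 16: RHS = 5, y in [9, 10]  -> 2 point(s)
  x = 17: RHS = 0, y in [0]  -> 1 point(s)
Affine points: 15. Add the point at infinity: total = 16.

#E(F_19) = 16


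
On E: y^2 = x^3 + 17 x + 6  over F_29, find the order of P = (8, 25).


Compute successive multiples of P until we hit O:
  1P = (8, 25)
  2P = (19, 5)
  3P = (24, 12)
  4P = (27, 14)
  5P = (10, 25)
  6P = (11, 4)
  7P = (1, 13)
  8P = (4, 15)
  ... (continuing to 39P)
  39P = O

ord(P) = 39


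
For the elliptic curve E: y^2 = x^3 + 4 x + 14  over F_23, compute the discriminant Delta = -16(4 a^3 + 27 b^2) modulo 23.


4 a^3 + 27 b^2 = 4*4^3 + 27*14^2 = 256 + 5292 = 5548
Delta = -16 * (5548) = -88768
Delta mod 23 = 12

Delta = 12 (mod 23)


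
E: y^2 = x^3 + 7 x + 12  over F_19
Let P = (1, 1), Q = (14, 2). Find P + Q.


P != Q, so use the chord formula.
s = (y2 - y1) / (x2 - x1) = (1) / (13) mod 19 = 3
x3 = s^2 - x1 - x2 mod 19 = 3^2 - 1 - 14 = 13
y3 = s (x1 - x3) - y1 mod 19 = 3 * (1 - 13) - 1 = 1

P + Q = (13, 1)


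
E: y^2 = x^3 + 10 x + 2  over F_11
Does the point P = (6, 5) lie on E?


Check whether y^2 = x^3 + 10 x + 2 (mod 11) for (x, y) = (6, 5).
LHS: y^2 = 5^2 mod 11 = 3
RHS: x^3 + 10 x + 2 = 6^3 + 10*6 + 2 mod 11 = 3
LHS = RHS

Yes, on the curve


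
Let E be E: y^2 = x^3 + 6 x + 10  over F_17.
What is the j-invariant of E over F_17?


Delta = -16(4 a^3 + 27 b^2) mod 17 = 11
-1728 * (4 a)^3 = -1728 * (4*6)^3 mod 17 = 1
j = 1 * 11^(-1) mod 17 = 14

j = 14 (mod 17)


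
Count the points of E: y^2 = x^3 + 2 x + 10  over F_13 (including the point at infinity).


For each x in F_13, count y with y^2 = x^3 + 2 x + 10 mod 13:
  x = 0: RHS = 10, y in [6, 7]  -> 2 point(s)
  x = 1: RHS = 0, y in [0]  -> 1 point(s)
  x = 2: RHS = 9, y in [3, 10]  -> 2 point(s)
  x = 3: RHS = 4, y in [2, 11]  -> 2 point(s)
  x = 4: RHS = 4, y in [2, 11]  -> 2 point(s)
  x = 6: RHS = 4, y in [2, 11]  -> 2 point(s)
  x = 7: RHS = 3, y in [4, 9]  -> 2 point(s)
  x = 9: RHS = 3, y in [4, 9]  -> 2 point(s)
  x = 10: RHS = 3, y in [4, 9]  -> 2 point(s)
Affine points: 17. Add the point at infinity: total = 18.

#E(F_13) = 18


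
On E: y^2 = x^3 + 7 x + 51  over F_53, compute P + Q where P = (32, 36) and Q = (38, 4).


P != Q, so use the chord formula.
s = (y2 - y1) / (x2 - x1) = (21) / (6) mod 53 = 30
x3 = s^2 - x1 - x2 mod 53 = 30^2 - 32 - 38 = 35
y3 = s (x1 - x3) - y1 mod 53 = 30 * (32 - 35) - 36 = 33

P + Q = (35, 33)


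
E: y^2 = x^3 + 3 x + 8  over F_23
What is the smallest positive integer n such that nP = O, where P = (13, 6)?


Compute successive multiples of P until we hit O:
  1P = (13, 6)
  2P = (15, 1)
  3P = (7, 2)
  4P = (6, 14)
  5P = (10, 7)
  6P = (18, 11)
  7P = (16, 14)
  8P = (19, 1)
  ... (continuing to 29P)
  29P = O

ord(P) = 29


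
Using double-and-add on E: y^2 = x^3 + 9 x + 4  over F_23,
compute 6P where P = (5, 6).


k = 6 = 110_2 (binary, LSB first: 011)
Double-and-add from P = (5, 6):
  bit 0 = 0: acc unchanged = O
  bit 1 = 1: acc = O + (16, 9) = (16, 9)
  bit 2 = 1: acc = (16, 9) + (15, 15) = (5, 17)

6P = (5, 17)


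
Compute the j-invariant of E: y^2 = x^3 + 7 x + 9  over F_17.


Delta = -16(4 a^3 + 27 b^2) mod 17 = 6
-1728 * (4 a)^3 = -1728 * (4*7)^3 mod 17 = 13
j = 13 * 6^(-1) mod 17 = 5

j = 5 (mod 17)


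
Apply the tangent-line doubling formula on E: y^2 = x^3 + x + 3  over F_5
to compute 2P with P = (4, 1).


Doubling: s = (3 x1^2 + a) / (2 y1)
s = (3*4^2 + 1) / (2*1) mod 5 = 2
x3 = s^2 - 2 x1 mod 5 = 2^2 - 2*4 = 1
y3 = s (x1 - x3) - y1 mod 5 = 2 * (4 - 1) - 1 = 0

2P = (1, 0)


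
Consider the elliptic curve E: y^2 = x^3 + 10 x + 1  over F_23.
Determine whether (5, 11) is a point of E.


Check whether y^2 = x^3 + 10 x + 1 (mod 23) for (x, y) = (5, 11).
LHS: y^2 = 11^2 mod 23 = 6
RHS: x^3 + 10 x + 1 = 5^3 + 10*5 + 1 mod 23 = 15
LHS != RHS

No, not on the curve


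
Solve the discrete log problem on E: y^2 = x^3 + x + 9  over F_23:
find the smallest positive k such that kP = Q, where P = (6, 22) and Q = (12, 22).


Enumerate multiples of P until we hit Q = (12, 22):
  1P = (6, 22)
  2P = (20, 5)
  3P = (0, 20)
  4P = (12, 22)
Match found at i = 4.

k = 4


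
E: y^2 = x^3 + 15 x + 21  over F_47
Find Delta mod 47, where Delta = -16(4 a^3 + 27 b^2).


4 a^3 + 27 b^2 = 4*15^3 + 27*21^2 = 13500 + 11907 = 25407
Delta = -16 * (25407) = -406512
Delta mod 47 = 38

Delta = 38 (mod 47)


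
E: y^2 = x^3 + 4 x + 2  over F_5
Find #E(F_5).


For each x in F_5, count y with y^2 = x^3 + 4 x + 2 mod 5:
  x = 3: RHS = 1, y in [1, 4]  -> 2 point(s)
Affine points: 2. Add the point at infinity: total = 3.

#E(F_5) = 3


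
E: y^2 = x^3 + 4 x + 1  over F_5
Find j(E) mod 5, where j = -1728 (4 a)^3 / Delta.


Delta = -16(4 a^3 + 27 b^2) mod 5 = 2
-1728 * (4 a)^3 = -1728 * (4*4)^3 mod 5 = 2
j = 2 * 2^(-1) mod 5 = 1

j = 1 (mod 5)


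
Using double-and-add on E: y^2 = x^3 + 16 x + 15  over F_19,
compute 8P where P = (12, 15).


k = 8 = 1000_2 (binary, LSB first: 0001)
Double-and-add from P = (12, 15):
  bit 0 = 0: acc unchanged = O
  bit 1 = 0: acc unchanged = O
  bit 2 = 0: acc unchanged = O
  bit 3 = 1: acc = O + (18, 6) = (18, 6)

8P = (18, 6)


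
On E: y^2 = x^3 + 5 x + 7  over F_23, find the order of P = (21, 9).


Compute successive multiples of P until we hit O:
  1P = (21, 9)
  2P = (22, 22)
  3P = (11, 6)
  4P = (18, 8)
  5P = (2, 5)
  6P = (1, 17)
  7P = (3, 16)
  8P = (12, 22)
  ... (continuing to 18P)
  18P = O

ord(P) = 18


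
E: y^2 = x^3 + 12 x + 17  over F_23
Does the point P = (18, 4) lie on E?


Check whether y^2 = x^3 + 12 x + 17 (mod 23) for (x, y) = (18, 4).
LHS: y^2 = 4^2 mod 23 = 16
RHS: x^3 + 12 x + 17 = 18^3 + 12*18 + 17 mod 23 = 16
LHS = RHS

Yes, on the curve


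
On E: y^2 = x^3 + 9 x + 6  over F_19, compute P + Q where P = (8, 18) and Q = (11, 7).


P != Q, so use the chord formula.
s = (y2 - y1) / (x2 - x1) = (8) / (3) mod 19 = 9
x3 = s^2 - x1 - x2 mod 19 = 9^2 - 8 - 11 = 5
y3 = s (x1 - x3) - y1 mod 19 = 9 * (8 - 5) - 18 = 9

P + Q = (5, 9)


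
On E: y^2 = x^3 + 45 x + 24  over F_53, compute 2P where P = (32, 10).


Doubling: s = (3 x1^2 + a) / (2 y1)
s = (3*32^2 + 45) / (2*10) mod 53 = 26
x3 = s^2 - 2 x1 mod 53 = 26^2 - 2*32 = 29
y3 = s (x1 - x3) - y1 mod 53 = 26 * (32 - 29) - 10 = 15

2P = (29, 15)


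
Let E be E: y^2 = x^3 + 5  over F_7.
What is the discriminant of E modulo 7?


4 a^3 + 27 b^2 = 4*0^3 + 27*5^2 = 0 + 675 = 675
Delta = -16 * (675) = -10800
Delta mod 7 = 1

Delta = 1 (mod 7)


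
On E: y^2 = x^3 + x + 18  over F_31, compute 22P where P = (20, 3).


k = 22 = 10110_2 (binary, LSB first: 01101)
Double-and-add from P = (20, 3):
  bit 0 = 0: acc unchanged = O
  bit 1 = 1: acc = O + (10, 25) = (10, 25)
  bit 2 = 1: acc = (10, 25) + (29, 15) = (28, 22)
  bit 3 = 0: acc unchanged = (28, 22)
  bit 4 = 1: acc = (28, 22) + (30, 27) = (18, 3)

22P = (18, 3)


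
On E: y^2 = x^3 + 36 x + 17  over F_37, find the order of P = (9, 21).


Compute successive multiples of P until we hit O:
  1P = (9, 21)
  2P = (35, 23)
  3P = (23, 32)
  4P = (16, 29)
  5P = (5, 10)
  6P = (19, 7)
  7P = (8, 22)
  8P = (21, 28)
  ... (continuing to 34P)
  34P = O

ord(P) = 34


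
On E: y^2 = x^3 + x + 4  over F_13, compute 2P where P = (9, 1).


Doubling: s = (3 x1^2 + a) / (2 y1)
s = (3*9^2 + 1) / (2*1) mod 13 = 5
x3 = s^2 - 2 x1 mod 13 = 5^2 - 2*9 = 7
y3 = s (x1 - x3) - y1 mod 13 = 5 * (9 - 7) - 1 = 9

2P = (7, 9)


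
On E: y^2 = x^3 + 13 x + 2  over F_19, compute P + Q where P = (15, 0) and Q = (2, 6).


P != Q, so use the chord formula.
s = (y2 - y1) / (x2 - x1) = (6) / (6) mod 19 = 1
x3 = s^2 - x1 - x2 mod 19 = 1^2 - 15 - 2 = 3
y3 = s (x1 - x3) - y1 mod 19 = 1 * (15 - 3) - 0 = 12

P + Q = (3, 12)


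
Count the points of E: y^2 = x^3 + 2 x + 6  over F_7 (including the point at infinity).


For each x in F_7, count y with y^2 = x^3 + 2 x + 6 mod 7:
  x = 1: RHS = 2, y in [3, 4]  -> 2 point(s)
  x = 2: RHS = 4, y in [2, 5]  -> 2 point(s)
  x = 3: RHS = 4, y in [2, 5]  -> 2 point(s)
  x = 4: RHS = 1, y in [1, 6]  -> 2 point(s)
  x = 5: RHS = 1, y in [1, 6]  -> 2 point(s)
Affine points: 10. Add the point at infinity: total = 11.

#E(F_7) = 11


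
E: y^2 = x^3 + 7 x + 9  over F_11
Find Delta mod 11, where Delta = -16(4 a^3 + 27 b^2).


4 a^3 + 27 b^2 = 4*7^3 + 27*9^2 = 1372 + 2187 = 3559
Delta = -16 * (3559) = -56944
Delta mod 11 = 3

Delta = 3 (mod 11)


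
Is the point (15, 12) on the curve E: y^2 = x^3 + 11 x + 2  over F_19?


Check whether y^2 = x^3 + 11 x + 2 (mod 19) for (x, y) = (15, 12).
LHS: y^2 = 12^2 mod 19 = 11
RHS: x^3 + 11 x + 2 = 15^3 + 11*15 + 2 mod 19 = 8
LHS != RHS

No, not on the curve


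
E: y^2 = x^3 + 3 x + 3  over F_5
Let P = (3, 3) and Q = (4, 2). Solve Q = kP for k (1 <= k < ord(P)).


Enumerate multiples of P until we hit Q = (4, 2):
  1P = (3, 3)
  2P = (4, 2)
Match found at i = 2.

k = 2


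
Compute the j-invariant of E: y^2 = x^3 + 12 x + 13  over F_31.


Delta = -16(4 a^3 + 27 b^2) mod 31 = 13
-1728 * (4 a)^3 = -1728 * (4*12)^3 mod 31 = 27
j = 27 * 13^(-1) mod 31 = 14

j = 14 (mod 31)


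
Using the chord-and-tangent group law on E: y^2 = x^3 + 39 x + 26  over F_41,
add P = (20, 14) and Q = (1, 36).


P != Q, so use the chord formula.
s = (y2 - y1) / (x2 - x1) = (22) / (22) mod 41 = 1
x3 = s^2 - x1 - x2 mod 41 = 1^2 - 20 - 1 = 21
y3 = s (x1 - x3) - y1 mod 41 = 1 * (20 - 21) - 14 = 26

P + Q = (21, 26)


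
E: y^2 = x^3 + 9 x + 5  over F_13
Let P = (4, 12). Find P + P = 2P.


Doubling: s = (3 x1^2 + a) / (2 y1)
s = (3*4^2 + 9) / (2*12) mod 13 = 4
x3 = s^2 - 2 x1 mod 13 = 4^2 - 2*4 = 8
y3 = s (x1 - x3) - y1 mod 13 = 4 * (4 - 8) - 12 = 11

2P = (8, 11)


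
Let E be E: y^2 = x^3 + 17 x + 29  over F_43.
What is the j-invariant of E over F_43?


Delta = -16(4 a^3 + 27 b^2) mod 43 = 22
-1728 * (4 a)^3 = -1728 * (4*17)^3 mod 43 = 1
j = 1 * 22^(-1) mod 43 = 2

j = 2 (mod 43)


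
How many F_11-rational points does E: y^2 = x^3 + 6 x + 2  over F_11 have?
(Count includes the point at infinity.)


For each x in F_11, count y with y^2 = x^3 + 6 x + 2 mod 11:
  x = 1: RHS = 9, y in [3, 8]  -> 2 point(s)
  x = 2: RHS = 0, y in [0]  -> 1 point(s)
  x = 3: RHS = 3, y in [5, 6]  -> 2 point(s)
  x = 5: RHS = 3, y in [5, 6]  -> 2 point(s)
  x = 6: RHS = 1, y in [1, 10]  -> 2 point(s)
  x = 8: RHS = 1, y in [1, 10]  -> 2 point(s)
  x = 9: RHS = 4, y in [2, 9]  -> 2 point(s)
Affine points: 13. Add the point at infinity: total = 14.

#E(F_11) = 14


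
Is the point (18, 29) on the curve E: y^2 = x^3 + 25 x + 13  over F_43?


Check whether y^2 = x^3 + 25 x + 13 (mod 43) for (x, y) = (18, 29).
LHS: y^2 = 29^2 mod 43 = 24
RHS: x^3 + 25 x + 13 = 18^3 + 25*18 + 13 mod 43 = 17
LHS != RHS

No, not on the curve


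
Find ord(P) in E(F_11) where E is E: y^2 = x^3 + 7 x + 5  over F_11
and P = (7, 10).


Compute successive multiples of P until we hit O:
  1P = (7, 10)
  2P = (8, 1)
  3P = (0, 4)
  4P = (9, 4)
  5P = (4, 3)
  6P = (3, 3)
  7P = (2, 7)
  8P = (5, 0)
  ... (continuing to 16P)
  16P = O

ord(P) = 16


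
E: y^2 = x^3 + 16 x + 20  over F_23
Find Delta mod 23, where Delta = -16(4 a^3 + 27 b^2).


4 a^3 + 27 b^2 = 4*16^3 + 27*20^2 = 16384 + 10800 = 27184
Delta = -16 * (27184) = -434944
Delta mod 23 = 9

Delta = 9 (mod 23)


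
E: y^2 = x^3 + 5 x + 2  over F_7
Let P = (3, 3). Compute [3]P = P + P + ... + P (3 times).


k = 3 = 11_2 (binary, LSB first: 11)
Double-and-add from P = (3, 3):
  bit 0 = 1: acc = O + (3, 3) = (3, 3)
  bit 1 = 1: acc = (3, 3) + (3, 4) = O

3P = O


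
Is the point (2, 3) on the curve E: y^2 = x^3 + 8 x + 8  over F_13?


Check whether y^2 = x^3 + 8 x + 8 (mod 13) for (x, y) = (2, 3).
LHS: y^2 = 3^2 mod 13 = 9
RHS: x^3 + 8 x + 8 = 2^3 + 8*2 + 8 mod 13 = 6
LHS != RHS

No, not on the curve


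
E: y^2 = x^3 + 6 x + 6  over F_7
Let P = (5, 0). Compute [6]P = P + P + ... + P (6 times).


k = 6 = 110_2 (binary, LSB first: 011)
Double-and-add from P = (5, 0):
  bit 0 = 0: acc unchanged = O
  bit 1 = 1: acc = O + O = O
  bit 2 = 1: acc = O + O = O

6P = O


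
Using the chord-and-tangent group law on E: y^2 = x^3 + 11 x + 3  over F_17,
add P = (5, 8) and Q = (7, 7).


P != Q, so use the chord formula.
s = (y2 - y1) / (x2 - x1) = (16) / (2) mod 17 = 8
x3 = s^2 - x1 - x2 mod 17 = 8^2 - 5 - 7 = 1
y3 = s (x1 - x3) - y1 mod 17 = 8 * (5 - 1) - 8 = 7

P + Q = (1, 7)


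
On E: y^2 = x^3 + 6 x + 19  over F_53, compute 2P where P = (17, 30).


Doubling: s = (3 x1^2 + a) / (2 y1)
s = (3*17^2 + 6) / (2*30) mod 53 = 49
x3 = s^2 - 2 x1 mod 53 = 49^2 - 2*17 = 35
y3 = s (x1 - x3) - y1 mod 53 = 49 * (17 - 35) - 30 = 42

2P = (35, 42)


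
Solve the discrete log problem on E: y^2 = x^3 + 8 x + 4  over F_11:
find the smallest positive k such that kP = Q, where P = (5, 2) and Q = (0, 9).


Enumerate multiples of P until we hit Q = (0, 9):
  1P = (5, 2)
  2P = (6, 2)
  3P = (0, 9)
Match found at i = 3.

k = 3


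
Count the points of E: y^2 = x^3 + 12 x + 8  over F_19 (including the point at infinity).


For each x in F_19, count y with y^2 = x^3 + 12 x + 8 mod 19:
  x = 4: RHS = 6, y in [5, 14]  -> 2 point(s)
  x = 6: RHS = 11, y in [7, 12]  -> 2 point(s)
  x = 7: RHS = 17, y in [6, 13]  -> 2 point(s)
  x = 9: RHS = 9, y in [3, 16]  -> 2 point(s)
  x = 10: RHS = 7, y in [8, 11]  -> 2 point(s)
  x = 13: RHS = 5, y in [9, 10]  -> 2 point(s)
Affine points: 12. Add the point at infinity: total = 13.

#E(F_19) = 13


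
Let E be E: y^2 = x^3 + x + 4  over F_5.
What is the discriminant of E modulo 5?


4 a^3 + 27 b^2 = 4*1^3 + 27*4^2 = 4 + 432 = 436
Delta = -16 * (436) = -6976
Delta mod 5 = 4

Delta = 4 (mod 5)


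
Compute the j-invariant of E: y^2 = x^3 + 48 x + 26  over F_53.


Delta = -16(4 a^3 + 27 b^2) mod 53 = 48
-1728 * (4 a)^3 = -1728 * (4*48)^3 mod 53 = 10
j = 10 * 48^(-1) mod 53 = 51

j = 51 (mod 53)


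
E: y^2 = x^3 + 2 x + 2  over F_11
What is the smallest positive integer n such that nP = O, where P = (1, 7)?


Compute successive multiples of P until we hit O:
  1P = (1, 7)
  2P = (2, 6)
  3P = (9, 1)
  4P = (5, 7)
  5P = (5, 4)
  6P = (9, 10)
  7P = (2, 5)
  8P = (1, 4)
  ... (continuing to 9P)
  9P = O

ord(P) = 9


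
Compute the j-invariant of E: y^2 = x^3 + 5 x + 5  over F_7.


Delta = -16(4 a^3 + 27 b^2) mod 7 = 2
-1728 * (4 a)^3 = -1728 * (4*5)^3 mod 7 = 6
j = 6 * 2^(-1) mod 7 = 3

j = 3 (mod 7)


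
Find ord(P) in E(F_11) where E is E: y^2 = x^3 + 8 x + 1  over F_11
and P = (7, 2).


Compute successive multiples of P until we hit O:
  1P = (7, 2)
  2P = (6, 1)
  3P = (10, 6)
  4P = (8, 4)
  5P = (0, 1)
  6P = (2, 5)
  7P = (5, 10)
  8P = (4, 8)
  ... (continuing to 17P)
  17P = O

ord(P) = 17


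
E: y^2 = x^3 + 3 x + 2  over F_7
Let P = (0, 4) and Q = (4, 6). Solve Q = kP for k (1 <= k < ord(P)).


Enumerate multiples of P until we hit Q = (4, 6):
  1P = (0, 4)
  2P = (2, 4)
  3P = (5, 3)
  4P = (4, 1)
  5P = (4, 6)
Match found at i = 5.

k = 5


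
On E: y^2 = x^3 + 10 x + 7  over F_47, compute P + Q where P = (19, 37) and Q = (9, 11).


P != Q, so use the chord formula.
s = (y2 - y1) / (x2 - x1) = (21) / (37) mod 47 = 12
x3 = s^2 - x1 - x2 mod 47 = 12^2 - 19 - 9 = 22
y3 = s (x1 - x3) - y1 mod 47 = 12 * (19 - 22) - 37 = 21

P + Q = (22, 21)


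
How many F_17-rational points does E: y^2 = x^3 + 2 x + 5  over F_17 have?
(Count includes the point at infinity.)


For each x in F_17, count y with y^2 = x^3 + 2 x + 5 mod 17:
  x = 1: RHS = 8, y in [5, 12]  -> 2 point(s)
  x = 2: RHS = 0, y in [0]  -> 1 point(s)
  x = 3: RHS = 4, y in [2, 15]  -> 2 point(s)
  x = 4: RHS = 9, y in [3, 14]  -> 2 point(s)
  x = 5: RHS = 4, y in [2, 15]  -> 2 point(s)
  x = 9: RHS = 4, y in [2, 15]  -> 2 point(s)
  x = 11: RHS = 15, y in [7, 10]  -> 2 point(s)
  x = 13: RHS = 1, y in [1, 16]  -> 2 point(s)
  x = 16: RHS = 2, y in [6, 11]  -> 2 point(s)
Affine points: 17. Add the point at infinity: total = 18.

#E(F_17) = 18


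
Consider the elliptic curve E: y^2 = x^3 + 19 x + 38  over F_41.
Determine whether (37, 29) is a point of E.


Check whether y^2 = x^3 + 19 x + 38 (mod 41) for (x, y) = (37, 29).
LHS: y^2 = 29^2 mod 41 = 21
RHS: x^3 + 19 x + 38 = 37^3 + 19*37 + 38 mod 41 = 21
LHS = RHS

Yes, on the curve


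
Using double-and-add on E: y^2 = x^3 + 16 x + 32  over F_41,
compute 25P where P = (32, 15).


k = 25 = 11001_2 (binary, LSB first: 10011)
Double-and-add from P = (32, 15):
  bit 0 = 1: acc = O + (32, 15) = (32, 15)
  bit 1 = 0: acc unchanged = (32, 15)
  bit 2 = 0: acc unchanged = (32, 15)
  bit 3 = 1: acc = (32, 15) + (7, 6) = (6, 37)
  bit 4 = 1: acc = (6, 37) + (29, 30) = (4, 23)

25P = (4, 23)


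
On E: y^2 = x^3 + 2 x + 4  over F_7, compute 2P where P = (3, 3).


Doubling: s = (3 x1^2 + a) / (2 y1)
s = (3*3^2 + 2) / (2*3) mod 7 = 6
x3 = s^2 - 2 x1 mod 7 = 6^2 - 2*3 = 2
y3 = s (x1 - x3) - y1 mod 7 = 6 * (3 - 2) - 3 = 3

2P = (2, 3)


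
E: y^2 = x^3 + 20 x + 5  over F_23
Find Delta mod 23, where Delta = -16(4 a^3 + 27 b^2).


4 a^3 + 27 b^2 = 4*20^3 + 27*5^2 = 32000 + 675 = 32675
Delta = -16 * (32675) = -522800
Delta mod 23 = 13

Delta = 13 (mod 23)


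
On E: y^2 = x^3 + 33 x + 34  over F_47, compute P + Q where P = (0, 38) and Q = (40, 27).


P != Q, so use the chord formula.
s = (y2 - y1) / (x2 - x1) = (36) / (40) mod 47 = 15
x3 = s^2 - x1 - x2 mod 47 = 15^2 - 0 - 40 = 44
y3 = s (x1 - x3) - y1 mod 47 = 15 * (0 - 44) - 38 = 7

P + Q = (44, 7)


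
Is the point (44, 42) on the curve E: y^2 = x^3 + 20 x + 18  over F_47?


Check whether y^2 = x^3 + 20 x + 18 (mod 47) for (x, y) = (44, 42).
LHS: y^2 = 42^2 mod 47 = 25
RHS: x^3 + 20 x + 18 = 44^3 + 20*44 + 18 mod 47 = 25
LHS = RHS

Yes, on the curve


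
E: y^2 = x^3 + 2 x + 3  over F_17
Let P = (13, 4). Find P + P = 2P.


Doubling: s = (3 x1^2 + a) / (2 y1)
s = (3*13^2 + 2) / (2*4) mod 17 = 2
x3 = s^2 - 2 x1 mod 17 = 2^2 - 2*13 = 12
y3 = s (x1 - x3) - y1 mod 17 = 2 * (13 - 12) - 4 = 15

2P = (12, 15)


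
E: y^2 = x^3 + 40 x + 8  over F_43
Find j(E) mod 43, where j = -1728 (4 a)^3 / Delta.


Delta = -16(4 a^3 + 27 b^2) mod 43 = 9
-1728 * (4 a)^3 = -1728 * (4*40)^3 mod 43 = 21
j = 21 * 9^(-1) mod 43 = 31

j = 31 (mod 43)


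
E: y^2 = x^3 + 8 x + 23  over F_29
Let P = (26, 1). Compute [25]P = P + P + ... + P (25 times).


k = 25 = 11001_2 (binary, LSB first: 10011)
Double-and-add from P = (26, 1):
  bit 0 = 1: acc = O + (26, 1) = (26, 1)
  bit 1 = 0: acc unchanged = (26, 1)
  bit 2 = 0: acc unchanged = (26, 1)
  bit 3 = 1: acc = (26, 1) + (16, 19) = (3, 4)
  bit 4 = 1: acc = (3, 4) + (13, 27) = (18, 5)

25P = (18, 5)


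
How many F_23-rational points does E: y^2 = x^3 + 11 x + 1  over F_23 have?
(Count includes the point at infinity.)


For each x in F_23, count y with y^2 = x^3 + 11 x + 1 mod 23:
  x = 0: RHS = 1, y in [1, 22]  -> 2 point(s)
  x = 1: RHS = 13, y in [6, 17]  -> 2 point(s)
  x = 2: RHS = 8, y in [10, 13]  -> 2 point(s)
  x = 8: RHS = 3, y in [7, 16]  -> 2 point(s)
  x = 9: RHS = 1, y in [1, 22]  -> 2 point(s)
  x = 11: RHS = 4, y in [2, 21]  -> 2 point(s)
  x = 13: RHS = 18, y in [8, 15]  -> 2 point(s)
  x = 14: RHS = 1, y in [1, 22]  -> 2 point(s)
  x = 16: RHS = 18, y in [8, 15]  -> 2 point(s)
  x = 17: RHS = 18, y in [8, 15]  -> 2 point(s)
  x = 19: RHS = 8, y in [10, 13]  -> 2 point(s)
  x = 22: RHS = 12, y in [9, 14]  -> 2 point(s)
Affine points: 24. Add the point at infinity: total = 25.

#E(F_23) = 25


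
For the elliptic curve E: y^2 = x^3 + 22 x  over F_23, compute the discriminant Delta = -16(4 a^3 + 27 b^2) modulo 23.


4 a^3 + 27 b^2 = 4*22^3 + 27*0^2 = 42592 + 0 = 42592
Delta = -16 * (42592) = -681472
Delta mod 23 = 18

Delta = 18 (mod 23)


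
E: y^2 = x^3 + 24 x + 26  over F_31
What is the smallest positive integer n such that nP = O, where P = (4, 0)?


Compute successive multiples of P until we hit O:
  1P = (4, 0)
  2P = O

ord(P) = 2


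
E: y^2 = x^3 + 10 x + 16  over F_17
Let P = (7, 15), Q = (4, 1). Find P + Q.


P != Q, so use the chord formula.
s = (y2 - y1) / (x2 - x1) = (3) / (14) mod 17 = 16
x3 = s^2 - x1 - x2 mod 17 = 16^2 - 7 - 4 = 7
y3 = s (x1 - x3) - y1 mod 17 = 16 * (7 - 7) - 15 = 2

P + Q = (7, 2)


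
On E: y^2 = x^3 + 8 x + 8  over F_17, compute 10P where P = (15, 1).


k = 10 = 1010_2 (binary, LSB first: 0101)
Double-and-add from P = (15, 1):
  bit 0 = 0: acc unchanged = O
  bit 1 = 1: acc = O + (2, 10) = (2, 10)
  bit 2 = 0: acc unchanged = (2, 10)
  bit 3 = 1: acc = (2, 10) + (14, 5) = (2, 7)

10P = (2, 7)


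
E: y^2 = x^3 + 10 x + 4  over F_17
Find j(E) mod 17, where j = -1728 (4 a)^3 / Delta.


Delta = -16(4 a^3 + 27 b^2) mod 17 = 12
-1728 * (4 a)^3 = -1728 * (4*10)^3 mod 17 = 4
j = 4 * 12^(-1) mod 17 = 6

j = 6 (mod 17)


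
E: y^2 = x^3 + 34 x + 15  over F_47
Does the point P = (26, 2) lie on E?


Check whether y^2 = x^3 + 34 x + 15 (mod 47) for (x, y) = (26, 2).
LHS: y^2 = 2^2 mod 47 = 4
RHS: x^3 + 34 x + 15 = 26^3 + 34*26 + 15 mod 47 = 4
LHS = RHS

Yes, on the curve


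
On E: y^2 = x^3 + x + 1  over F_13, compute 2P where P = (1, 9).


Doubling: s = (3 x1^2 + a) / (2 y1)
s = (3*1^2 + 1) / (2*9) mod 13 = 6
x3 = s^2 - 2 x1 mod 13 = 6^2 - 2*1 = 8
y3 = s (x1 - x3) - y1 mod 13 = 6 * (1 - 8) - 9 = 1

2P = (8, 1)


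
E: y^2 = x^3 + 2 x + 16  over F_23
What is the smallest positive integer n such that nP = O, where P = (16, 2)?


Compute successive multiples of P until we hit O:
  1P = (16, 2)
  2P = (0, 19)
  3P = (19, 17)
  4P = (13, 13)
  5P = (10, 22)
  6P = (3, 16)
  7P = (17, 15)
  8P = (21, 2)
  ... (continuing to 27P)
  27P = O

ord(P) = 27


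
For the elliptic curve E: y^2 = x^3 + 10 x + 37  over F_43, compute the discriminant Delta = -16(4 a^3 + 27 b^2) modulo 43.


4 a^3 + 27 b^2 = 4*10^3 + 27*37^2 = 4000 + 36963 = 40963
Delta = -16 * (40963) = -655408
Delta mod 43 = 41

Delta = 41 (mod 43)


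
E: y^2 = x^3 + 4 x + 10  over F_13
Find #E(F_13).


For each x in F_13, count y with y^2 = x^3 + 4 x + 10 mod 13:
  x = 0: RHS = 10, y in [6, 7]  -> 2 point(s)
  x = 2: RHS = 0, y in [0]  -> 1 point(s)
  x = 3: RHS = 10, y in [6, 7]  -> 2 point(s)
  x = 4: RHS = 12, y in [5, 8]  -> 2 point(s)
  x = 5: RHS = 12, y in [5, 8]  -> 2 point(s)
  x = 6: RHS = 3, y in [4, 9]  -> 2 point(s)
  x = 7: RHS = 4, y in [2, 11]  -> 2 point(s)
  x = 10: RHS = 10, y in [6, 7]  -> 2 point(s)
Affine points: 15. Add the point at infinity: total = 16.

#E(F_13) = 16


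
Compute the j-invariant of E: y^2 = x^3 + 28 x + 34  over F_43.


Delta = -16(4 a^3 + 27 b^2) mod 43 = 21
-1728 * (4 a)^3 = -1728 * (4*28)^3 mod 43 = 2
j = 2 * 21^(-1) mod 43 = 39

j = 39 (mod 43)


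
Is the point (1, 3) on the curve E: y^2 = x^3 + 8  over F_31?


Check whether y^2 = x^3 + 0 x + 8 (mod 31) for (x, y) = (1, 3).
LHS: y^2 = 3^2 mod 31 = 9
RHS: x^3 + 0 x + 8 = 1^3 + 0*1 + 8 mod 31 = 9
LHS = RHS

Yes, on the curve


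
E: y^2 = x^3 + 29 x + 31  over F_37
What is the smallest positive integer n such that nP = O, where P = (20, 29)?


Compute successive multiples of P until we hit O:
  1P = (20, 29)
  2P = (25, 29)
  3P = (29, 8)
  4P = (14, 31)
  5P = (36, 1)
  6P = (28, 22)
  7P = (10, 27)
  8P = (10, 10)
  ... (continuing to 15P)
  15P = O

ord(P) = 15


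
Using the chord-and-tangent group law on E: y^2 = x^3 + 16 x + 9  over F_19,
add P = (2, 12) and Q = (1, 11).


P != Q, so use the chord formula.
s = (y2 - y1) / (x2 - x1) = (18) / (18) mod 19 = 1
x3 = s^2 - x1 - x2 mod 19 = 1^2 - 2 - 1 = 17
y3 = s (x1 - x3) - y1 mod 19 = 1 * (2 - 17) - 12 = 11

P + Q = (17, 11)


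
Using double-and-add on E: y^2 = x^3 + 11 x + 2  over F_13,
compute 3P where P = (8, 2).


k = 3 = 11_2 (binary, LSB first: 11)
Double-and-add from P = (8, 2):
  bit 0 = 1: acc = O + (8, 2) = (8, 2)
  bit 1 = 1: acc = (8, 2) + (1, 12) = (1, 1)

3P = (1, 1)


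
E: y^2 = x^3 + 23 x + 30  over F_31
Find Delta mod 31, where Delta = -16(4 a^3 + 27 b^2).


4 a^3 + 27 b^2 = 4*23^3 + 27*30^2 = 48668 + 24300 = 72968
Delta = -16 * (72968) = -1167488
Delta mod 31 = 3

Delta = 3 (mod 31)


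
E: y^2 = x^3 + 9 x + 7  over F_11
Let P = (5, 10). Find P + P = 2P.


Doubling: s = (3 x1^2 + a) / (2 y1)
s = (3*5^2 + 9) / (2*10) mod 11 = 2
x3 = s^2 - 2 x1 mod 11 = 2^2 - 2*5 = 5
y3 = s (x1 - x3) - y1 mod 11 = 2 * (5 - 5) - 10 = 1

2P = (5, 1)


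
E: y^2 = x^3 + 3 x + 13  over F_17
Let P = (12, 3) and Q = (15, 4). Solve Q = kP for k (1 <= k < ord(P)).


Enumerate multiples of P until we hit Q = (15, 4):
  1P = (12, 3)
  2P = (9, 2)
  3P = (15, 13)
  4P = (3, 10)
  5P = (11, 0)
  6P = (3, 7)
  7P = (15, 4)
Match found at i = 7.

k = 7


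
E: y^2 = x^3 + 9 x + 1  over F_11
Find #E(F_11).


For each x in F_11, count y with y^2 = x^3 + 9 x + 1 mod 11:
  x = 0: RHS = 1, y in [1, 10]  -> 2 point(s)
  x = 1: RHS = 0, y in [0]  -> 1 point(s)
  x = 2: RHS = 5, y in [4, 7]  -> 2 point(s)
  x = 3: RHS = 0, y in [0]  -> 1 point(s)
  x = 7: RHS = 0, y in [0]  -> 1 point(s)
Affine points: 7. Add the point at infinity: total = 8.

#E(F_11) = 8


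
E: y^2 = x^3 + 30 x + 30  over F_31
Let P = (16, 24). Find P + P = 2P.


Doubling: s = (3 x1^2 + a) / (2 y1)
s = (3*16^2 + 30) / (2*24) mod 31 = 5
x3 = s^2 - 2 x1 mod 31 = 5^2 - 2*16 = 24
y3 = s (x1 - x3) - y1 mod 31 = 5 * (16 - 24) - 24 = 29

2P = (24, 29)


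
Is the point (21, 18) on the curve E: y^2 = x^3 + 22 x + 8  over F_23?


Check whether y^2 = x^3 + 22 x + 8 (mod 23) for (x, y) = (21, 18).
LHS: y^2 = 18^2 mod 23 = 2
RHS: x^3 + 22 x + 8 = 21^3 + 22*21 + 8 mod 23 = 2
LHS = RHS

Yes, on the curve


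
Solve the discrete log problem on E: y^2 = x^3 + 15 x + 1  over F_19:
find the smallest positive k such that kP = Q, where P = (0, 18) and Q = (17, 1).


Enumerate multiples of P until we hit Q = (17, 1):
  1P = (0, 18)
  2P = (4, 12)
  3P = (3, 15)
  4P = (17, 18)
  5P = (2, 1)
  6P = (18, 2)
  7P = (10, 12)
  8P = (1, 13)
  9P = (5, 7)
  10P = (12, 16)
  11P = (16, 10)
  12P = (8, 5)
  13P = (8, 14)
  14P = (16, 9)
  15P = (12, 3)
  16P = (5, 12)
  17P = (1, 6)
  18P = (10, 7)
  19P = (18, 17)
  20P = (2, 18)
  21P = (17, 1)
Match found at i = 21.

k = 21


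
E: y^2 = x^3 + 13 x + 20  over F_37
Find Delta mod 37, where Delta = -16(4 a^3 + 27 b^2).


4 a^3 + 27 b^2 = 4*13^3 + 27*20^2 = 8788 + 10800 = 19588
Delta = -16 * (19588) = -313408
Delta mod 37 = 19

Delta = 19 (mod 37)


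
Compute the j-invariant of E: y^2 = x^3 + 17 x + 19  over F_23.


Delta = -16(4 a^3 + 27 b^2) mod 23 = 12
-1728 * (4 a)^3 = -1728 * (4*17)^3 mod 23 = 3
j = 3 * 12^(-1) mod 23 = 6

j = 6 (mod 23)


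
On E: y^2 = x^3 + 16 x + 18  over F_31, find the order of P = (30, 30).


Compute successive multiples of P until we hit O:
  1P = (30, 30)
  2P = (7, 15)
  3P = (29, 3)
  4P = (19, 19)
  5P = (14, 17)
  6P = (12, 4)
  7P = (24, 20)
  8P = (28, 25)
  ... (continuing to 18P)
  18P = O

ord(P) = 18


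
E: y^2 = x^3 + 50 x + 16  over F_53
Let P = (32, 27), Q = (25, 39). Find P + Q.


P != Q, so use the chord formula.
s = (y2 - y1) / (x2 - x1) = (12) / (46) mod 53 = 21
x3 = s^2 - x1 - x2 mod 53 = 21^2 - 32 - 25 = 13
y3 = s (x1 - x3) - y1 mod 53 = 21 * (32 - 13) - 27 = 1

P + Q = (13, 1)


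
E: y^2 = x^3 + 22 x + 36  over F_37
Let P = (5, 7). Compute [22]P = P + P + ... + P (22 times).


k = 22 = 10110_2 (binary, LSB first: 01101)
Double-and-add from P = (5, 7):
  bit 0 = 0: acc unchanged = O
  bit 1 = 1: acc = O + (28, 16) = (28, 16)
  bit 2 = 1: acc = (28, 16) + (15, 35) = (20, 15)
  bit 3 = 0: acc unchanged = (20, 15)
  bit 4 = 1: acc = (20, 15) + (27, 0) = (18, 23)

22P = (18, 23)


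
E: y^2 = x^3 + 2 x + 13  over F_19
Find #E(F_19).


For each x in F_19, count y with y^2 = x^3 + 2 x + 13 mod 19:
  x = 1: RHS = 16, y in [4, 15]  -> 2 point(s)
  x = 2: RHS = 6, y in [5, 14]  -> 2 point(s)
  x = 4: RHS = 9, y in [3, 16]  -> 2 point(s)
  x = 7: RHS = 9, y in [3, 16]  -> 2 point(s)
  x = 8: RHS = 9, y in [3, 16]  -> 2 point(s)
  x = 9: RHS = 0, y in [0]  -> 1 point(s)
  x = 10: RHS = 7, y in [8, 11]  -> 2 point(s)
  x = 11: RHS = 17, y in [6, 13]  -> 2 point(s)
  x = 12: RHS = 17, y in [6, 13]  -> 2 point(s)
  x = 14: RHS = 11, y in [7, 12]  -> 2 point(s)
  x = 15: RHS = 17, y in [6, 13]  -> 2 point(s)
  x = 17: RHS = 1, y in [1, 18]  -> 2 point(s)
Affine points: 23. Add the point at infinity: total = 24.

#E(F_19) = 24
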